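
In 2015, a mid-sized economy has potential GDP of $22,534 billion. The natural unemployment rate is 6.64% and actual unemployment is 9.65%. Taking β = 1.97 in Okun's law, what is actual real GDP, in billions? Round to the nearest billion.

$21,198 billion

Unemployment gap = 9.65 - 6.64 = 3.01 points, so the output gap is -1.97 × 3.01 = -5.9297%.
Actual GDP = 22534 × (1 - 5.9297/100) = 22534 × 0.940703 ≈ 21198 billion.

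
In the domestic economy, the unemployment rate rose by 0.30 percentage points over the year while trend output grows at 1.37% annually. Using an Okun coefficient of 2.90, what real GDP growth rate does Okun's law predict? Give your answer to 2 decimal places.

Growth-rate Okun's law: g_Y = g_Y* - β × Δu.
g_Y = 1.37 - 2.90 × (0.30) = 1.37 - 0.87 = 0.5%, i.e. 0.50% to 2 d.p.

0.50%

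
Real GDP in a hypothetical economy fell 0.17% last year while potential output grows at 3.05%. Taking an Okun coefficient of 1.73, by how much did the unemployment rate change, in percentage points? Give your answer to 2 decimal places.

1.86 percentage points

Growth-rate Okun's law: g_Y = g_Y* - β × Δu, so Δu = (g_Y* - g_Y)/β.
Δu = (3.05 + 0.17)/1.73 = 3.22/1.73 = 1.86 percentage points.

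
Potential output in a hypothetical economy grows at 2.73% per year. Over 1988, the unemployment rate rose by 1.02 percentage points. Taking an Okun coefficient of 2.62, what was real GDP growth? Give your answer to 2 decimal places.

Growth-rate Okun's law: g_Y = g_Y* - β × Δu.
g_Y = 2.73 - 2.62 × (1.02) = 2.73 - 2.6724 = 0.0576%, i.e. 0.06% to 2 d.p.

0.06%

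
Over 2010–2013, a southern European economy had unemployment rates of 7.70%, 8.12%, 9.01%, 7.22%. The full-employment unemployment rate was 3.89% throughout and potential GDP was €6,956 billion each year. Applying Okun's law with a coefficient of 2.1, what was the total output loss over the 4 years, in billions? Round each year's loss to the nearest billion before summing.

Year 2010: gap = -2.1 × (7.7 - 3.89) = -8.001%, loss ≈ 6956 × 8.001/100 ≈ 557.
Year 2011: gap = -2.1 × (8.12 - 3.89) = -8.883%, loss ≈ 6956 × 8.883/100 ≈ 618.
Year 2012: gap = -2.1 × (9.01 - 3.89) = -10.752%, loss ≈ 6956 × 10.752/100 ≈ 748.
Year 2013: gap = -2.1 × (7.22 - 3.89) = -6.993%, loss ≈ 6956 × 6.993/100 ≈ 486.
Total lost output = 557 + 618 + 748 + 486 = 2409 billion.

€2,409 billion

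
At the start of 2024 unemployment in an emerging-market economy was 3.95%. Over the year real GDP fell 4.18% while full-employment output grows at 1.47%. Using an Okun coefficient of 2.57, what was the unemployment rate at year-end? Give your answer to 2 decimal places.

6.15%

Growth-rate Okun's law: g_Y = g_Y* - β × Δu, so Δu = (g_Y* - g_Y)/β.
Δu = (1.47 + 4.18)/2.57 = 5.65/2.57 = 2.20 percentage points.
Year-end unemployment = 3.95 + 2.2 = 6.15%.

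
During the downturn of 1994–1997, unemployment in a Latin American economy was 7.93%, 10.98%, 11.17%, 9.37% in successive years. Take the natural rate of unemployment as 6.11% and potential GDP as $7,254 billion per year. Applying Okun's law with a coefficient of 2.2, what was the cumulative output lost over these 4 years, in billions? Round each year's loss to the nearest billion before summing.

$2,395 billion

Year 1994: gap = -2.2 × (7.93 - 6.11) = -4.004%, loss ≈ 7254 × 4.004/100 ≈ 290.
Year 1995: gap = -2.2 × (10.98 - 6.11) = -10.714%, loss ≈ 7254 × 10.714/100 ≈ 777.
Year 1996: gap = -2.2 × (11.17 - 6.11) = -11.132%, loss ≈ 7254 × 11.132/100 ≈ 808.
Year 1997: gap = -2.2 × (9.37 - 6.11) = -7.172%, loss ≈ 7254 × 7.172/100 ≈ 520.
Total lost output = 290 + 777 + 808 + 520 = 2395 billion.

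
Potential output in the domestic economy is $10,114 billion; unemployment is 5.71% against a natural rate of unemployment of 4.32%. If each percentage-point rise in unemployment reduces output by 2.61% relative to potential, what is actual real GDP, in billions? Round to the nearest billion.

Unemployment gap = 5.71 - 4.32 = 1.39 points, so the output gap is -2.61 × 1.39 = -3.6279%.
Actual GDP = 10114 × (1 - 3.6279/100) = 10114 × 0.963721 ≈ 9747 billion.

$9,747 billion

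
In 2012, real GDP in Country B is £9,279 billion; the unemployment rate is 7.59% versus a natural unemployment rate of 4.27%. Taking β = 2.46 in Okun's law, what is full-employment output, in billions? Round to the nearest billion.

Unemployment gap = 7.59 - 4.27 = 3.32 points, so output gap = -2.46 × 3.32 = -8.1672%.
Since Y = Y* × (1 + gap/100), Y* = 9279/0.918328 ≈ 10104 billion.

£10,104 billion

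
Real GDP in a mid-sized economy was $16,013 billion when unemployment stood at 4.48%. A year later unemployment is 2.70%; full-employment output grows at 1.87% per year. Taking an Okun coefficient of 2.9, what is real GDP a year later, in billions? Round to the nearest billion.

Δu = 2.7 - 4.48 = -1.78 points.
Okun's law (growth form): g_Y = g_Y* - β × Δu = 1.87 - 2.9 × (-1.78) = 1.87 + 5.162 = 7.032%.
Real GDP in the next year = 16013 × (1 + 7.032/100) = 16013 × 1.07032 ≈ 17139 billion.

$17,139 billion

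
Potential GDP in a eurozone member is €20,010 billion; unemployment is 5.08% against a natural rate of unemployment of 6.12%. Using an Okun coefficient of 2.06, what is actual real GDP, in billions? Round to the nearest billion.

Unemployment gap = 5.08 - 6.12 = -1.04 points, so the output gap is -2.06 × (-1.04) = 2.1424%.
Actual GDP = 20010 × (1 + 2.1424/100) = 20010 × 1.021424 ≈ 20439 billion.

€20,439 billion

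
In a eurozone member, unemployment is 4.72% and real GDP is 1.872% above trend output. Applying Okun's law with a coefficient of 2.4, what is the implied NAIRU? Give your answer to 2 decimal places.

5.50%

From Okun's law, u - u* = -(output gap)/β = -(1.872)/2.4 = -0.78 points.
So u* = 4.72 + 0.78 = 5.50%.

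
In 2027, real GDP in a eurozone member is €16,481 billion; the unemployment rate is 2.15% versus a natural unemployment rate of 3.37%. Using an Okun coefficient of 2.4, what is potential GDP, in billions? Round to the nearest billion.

Unemployment gap = 2.15 - 3.37 = -1.22 points, so output gap = -2.4 × (-1.22) = 2.928%.
Since Y = Y* × (1 + gap/100), Y* = 16481/1.02928 ≈ 16012 billion.

€16,012 billion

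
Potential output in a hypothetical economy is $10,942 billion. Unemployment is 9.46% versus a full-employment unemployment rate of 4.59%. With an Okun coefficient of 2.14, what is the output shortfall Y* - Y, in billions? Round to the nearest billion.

Output gap = -2.14 × (9.46 - 4.59) = -2.14 × 4.87 = -10.4218%.
Actual GDP ≈ 10942 × 0.895782 ≈ 9802 billion, so the shortfall is 10942 - 9802 = 1140 billion.

$1,140 billion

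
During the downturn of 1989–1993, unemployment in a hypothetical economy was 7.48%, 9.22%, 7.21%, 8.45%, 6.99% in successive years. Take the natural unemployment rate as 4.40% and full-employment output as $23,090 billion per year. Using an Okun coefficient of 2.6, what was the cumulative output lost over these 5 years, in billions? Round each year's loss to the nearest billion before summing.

Year 1989: gap = -2.6 × (7.48 - 4.4) = -8.008%, loss ≈ 23090 × 8.008/100 ≈ 1849.
Year 1990: gap = -2.6 × (9.22 - 4.4) = -12.532%, loss ≈ 23090 × 12.532/100 ≈ 2894.
Year 1991: gap = -2.6 × (7.21 - 4.4) = -7.306%, loss ≈ 23090 × 7.306/100 ≈ 1687.
Year 1992: gap = -2.6 × (8.45 - 4.4) = -10.53%, loss ≈ 23090 × 10.53/100 ≈ 2431.
Year 1993: gap = -2.6 × (6.99 - 4.4) = -6.734%, loss ≈ 23090 × 6.734/100 ≈ 1555.
Total lost output = 1849 + 2894 + 1687 + 2431 + 1555 = 10416 billion.

$10,416 billion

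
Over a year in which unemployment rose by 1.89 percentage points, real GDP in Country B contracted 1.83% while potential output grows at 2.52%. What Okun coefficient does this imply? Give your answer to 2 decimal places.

Growth form: g_Y = g_Y* - β × Δu, so β = (g_Y* - g_Y)/Δu.
β = (2.52 + 1.83)/1.89 = 4.35/1.89 = 2.30.

β ≈ 2.30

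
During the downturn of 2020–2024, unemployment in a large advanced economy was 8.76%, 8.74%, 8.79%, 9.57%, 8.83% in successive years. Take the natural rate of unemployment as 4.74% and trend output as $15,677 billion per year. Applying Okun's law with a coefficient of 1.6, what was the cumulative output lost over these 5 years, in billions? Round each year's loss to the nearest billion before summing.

$5,265 billion

Year 2020: gap = -1.6 × (8.76 - 4.74) = -6.432%, loss ≈ 15677 × 6.432/100 ≈ 1008.
Year 2021: gap = -1.6 × (8.74 - 4.74) = -6.4%, loss ≈ 15677 × 6.4/100 ≈ 1003.
Year 2022: gap = -1.6 × (8.79 - 4.74) = -6.48%, loss ≈ 15677 × 6.48/100 ≈ 1016.
Year 2023: gap = -1.6 × (9.57 - 4.74) = -7.728%, loss ≈ 15677 × 7.728/100 ≈ 1212.
Year 2024: gap = -1.6 × (8.83 - 4.74) = -6.544%, loss ≈ 15677 × 6.544/100 ≈ 1026.
Total lost output = 1008 + 1003 + 1016 + 1212 + 1026 = 5265 billion.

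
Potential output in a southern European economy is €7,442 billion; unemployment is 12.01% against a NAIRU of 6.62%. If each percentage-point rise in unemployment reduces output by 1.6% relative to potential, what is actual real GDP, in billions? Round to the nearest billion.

€6,800 billion

Unemployment gap = 12.01 - 6.62 = 5.39 points, so the output gap is -1.6 × 5.39 = -8.624%.
Actual GDP = 7442 × (1 - 8.624/100) = 7442 × 0.91376 ≈ 6800 billion.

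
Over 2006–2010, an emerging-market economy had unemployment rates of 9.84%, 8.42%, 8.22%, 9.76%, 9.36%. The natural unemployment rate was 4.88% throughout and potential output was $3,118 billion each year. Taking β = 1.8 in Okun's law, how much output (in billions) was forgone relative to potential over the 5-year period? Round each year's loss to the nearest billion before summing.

Year 2006: gap = -1.8 × (9.84 - 4.88) = -8.928%, loss ≈ 3118 × 8.928/100 ≈ 278.
Year 2007: gap = -1.8 × (8.42 - 4.88) = -6.372%, loss ≈ 3118 × 6.372/100 ≈ 199.
Year 2008: gap = -1.8 × (8.22 - 4.88) = -6.012%, loss ≈ 3118 × 6.012/100 ≈ 187.
Year 2009: gap = -1.8 × (9.76 - 4.88) = -8.784%, loss ≈ 3118 × 8.784/100 ≈ 274.
Year 2010: gap = -1.8 × (9.36 - 4.88) = -8.064%, loss ≈ 3118 × 8.064/100 ≈ 251.
Total lost output = 278 + 199 + 187 + 274 + 251 = 1189 billion.

$1,189 billion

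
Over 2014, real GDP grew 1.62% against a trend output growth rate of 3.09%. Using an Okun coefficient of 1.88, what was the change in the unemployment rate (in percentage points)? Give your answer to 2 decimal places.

0.78 percentage points

Growth-rate Okun's law: g_Y = g_Y* - β × Δu, so Δu = (g_Y* - g_Y)/β.
Δu = (3.09 - 1.62)/1.88 = 1.47/1.88 = 0.78 percentage points.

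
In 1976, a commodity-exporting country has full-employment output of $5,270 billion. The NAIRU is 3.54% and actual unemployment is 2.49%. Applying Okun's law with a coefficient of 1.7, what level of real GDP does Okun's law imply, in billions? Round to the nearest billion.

Unemployment gap = 2.49 - 3.54 = -1.05 points, so the output gap is -1.7 × (-1.05) = 1.785%.
Actual GDP = 5270 × (1 + 1.785/100) = 5270 × 1.01785 ≈ 5364 billion.

$5,364 billion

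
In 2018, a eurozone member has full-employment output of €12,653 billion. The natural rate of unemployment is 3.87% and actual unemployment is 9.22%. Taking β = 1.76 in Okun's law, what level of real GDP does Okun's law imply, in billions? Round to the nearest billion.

€11,462 billion

Unemployment gap = 9.22 - 3.87 = 5.35 points, so the output gap is -1.76 × 5.35 = -9.416%.
Actual GDP = 12653 × (1 - 9.416/100) = 12653 × 0.90584 ≈ 11462 billion.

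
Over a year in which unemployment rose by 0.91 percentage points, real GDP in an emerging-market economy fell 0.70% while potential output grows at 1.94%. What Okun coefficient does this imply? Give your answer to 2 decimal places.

Growth form: g_Y = g_Y* - β × Δu, so β = (g_Y* - g_Y)/Δu.
β = (1.94 + 0.7)/0.91 = 2.64/0.91 = 2.90.

β ≈ 2.90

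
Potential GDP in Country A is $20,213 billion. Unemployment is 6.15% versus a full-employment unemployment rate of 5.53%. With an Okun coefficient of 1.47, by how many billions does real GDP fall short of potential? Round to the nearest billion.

$184 billion

Output gap = -1.47 × (6.15 - 5.53) = -1.47 × 0.62 = -0.9114%.
Actual GDP ≈ 20213 × 0.990886 ≈ 20029 billion, so the shortfall is 20213 - 20029 = 184 billion.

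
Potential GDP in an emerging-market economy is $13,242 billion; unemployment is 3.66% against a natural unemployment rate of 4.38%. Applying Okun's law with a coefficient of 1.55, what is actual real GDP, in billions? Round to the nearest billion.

Unemployment gap = 3.66 - 4.38 = -0.72 points, so the output gap is -1.55 × (-0.72) = 1.116%.
Actual GDP = 13242 × (1 + 1.116/100) = 13242 × 1.01116 ≈ 13390 billion.

$13,390 billion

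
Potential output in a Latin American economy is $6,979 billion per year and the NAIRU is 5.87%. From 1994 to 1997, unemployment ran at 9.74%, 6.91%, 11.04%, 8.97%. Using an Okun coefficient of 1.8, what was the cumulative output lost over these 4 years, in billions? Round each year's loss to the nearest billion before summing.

$1,655 billion

Year 1994: gap = -1.8 × (9.74 - 5.87) = -6.966%, loss ≈ 6979 × 6.966/100 ≈ 486.
Year 1995: gap = -1.8 × (6.91 - 5.87) = -1.872%, loss ≈ 6979 × 1.872/100 ≈ 131.
Year 1996: gap = -1.8 × (11.04 - 5.87) = -9.306%, loss ≈ 6979 × 9.306/100 ≈ 649.
Year 1997: gap = -1.8 × (8.97 - 5.87) = -5.58%, loss ≈ 6979 × 5.58/100 ≈ 389.
Total lost output = 486 + 131 + 649 + 389 = 1655 billion.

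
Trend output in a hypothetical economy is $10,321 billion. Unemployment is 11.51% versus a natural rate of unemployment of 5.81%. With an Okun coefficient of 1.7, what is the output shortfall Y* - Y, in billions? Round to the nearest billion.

Output gap = -1.7 × (11.51 - 5.81) = -1.7 × 5.7 = -9.69%.
Actual GDP ≈ 10321 × 0.9031 ≈ 9321 billion, so the shortfall is 10321 - 9321 = 1000 billion.

$1,000 billion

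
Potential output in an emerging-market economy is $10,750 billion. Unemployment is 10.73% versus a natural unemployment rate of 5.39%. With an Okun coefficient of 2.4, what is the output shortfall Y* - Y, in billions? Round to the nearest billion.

Output gap = -2.4 × (10.73 - 5.39) = -2.4 × 5.34 = -12.816%.
Actual GDP ≈ 10750 × 0.87184 ≈ 9372 billion, so the shortfall is 10750 - 9372 = 1378 billion.

$1,378 billion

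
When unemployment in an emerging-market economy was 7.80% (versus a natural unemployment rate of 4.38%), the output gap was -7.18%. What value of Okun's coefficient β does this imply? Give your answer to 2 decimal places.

Okun's law: output gap = -β × (u - u*).
-7.18 = -β × (7.8 - 4.38) = -β × 3.42, so β = 7.18/3.42 = 2.10.

β ≈ 2.10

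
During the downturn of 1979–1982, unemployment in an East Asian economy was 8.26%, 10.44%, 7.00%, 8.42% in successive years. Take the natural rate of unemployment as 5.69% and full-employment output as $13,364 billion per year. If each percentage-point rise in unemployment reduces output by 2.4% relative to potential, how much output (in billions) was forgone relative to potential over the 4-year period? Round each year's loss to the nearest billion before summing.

$3,643 billion

Year 1979: gap = -2.4 × (8.26 - 5.69) = -6.168%, loss ≈ 13364 × 6.168/100 ≈ 824.
Year 1980: gap = -2.4 × (10.44 - 5.69) = -11.4%, loss ≈ 13364 × 11.4/100 ≈ 1523.
Year 1981: gap = -2.4 × (7 - 5.69) = -3.144%, loss ≈ 13364 × 3.144/100 ≈ 420.
Year 1982: gap = -2.4 × (8.42 - 5.69) = -6.552%, loss ≈ 13364 × 6.552/100 ≈ 876.
Total lost output = 824 + 1523 + 420 + 876 = 3643 billion.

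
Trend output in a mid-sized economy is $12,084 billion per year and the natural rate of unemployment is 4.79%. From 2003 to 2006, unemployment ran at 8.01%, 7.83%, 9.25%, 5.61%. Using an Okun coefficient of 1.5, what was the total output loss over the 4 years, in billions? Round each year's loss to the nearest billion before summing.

$2,092 billion

Year 2003: gap = -1.5 × (8.01 - 4.79) = -4.83%, loss ≈ 12084 × 4.83/100 ≈ 584.
Year 2004: gap = -1.5 × (7.83 - 4.79) = -4.56%, loss ≈ 12084 × 4.56/100 ≈ 551.
Year 2005: gap = -1.5 × (9.25 - 4.79) = -6.69%, loss ≈ 12084 × 6.69/100 ≈ 808.
Year 2006: gap = -1.5 × (5.61 - 4.79) = -1.23%, loss ≈ 12084 × 1.23/100 ≈ 149.
Total lost output = 584 + 551 + 808 + 149 = 2092 billion.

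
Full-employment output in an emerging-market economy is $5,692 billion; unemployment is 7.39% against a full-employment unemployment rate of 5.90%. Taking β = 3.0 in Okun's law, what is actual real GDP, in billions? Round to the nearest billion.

Unemployment gap = 7.39 - 5.9 = 1.49 points, so the output gap is -3 × 1.49 = -4.47%.
Actual GDP = 5692 × (1 - 4.47/100) = 5692 × 0.9553 ≈ 5438 billion.

$5,438 billion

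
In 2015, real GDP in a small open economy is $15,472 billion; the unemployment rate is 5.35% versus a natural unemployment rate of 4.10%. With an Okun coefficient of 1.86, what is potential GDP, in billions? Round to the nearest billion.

$15,840 billion

Unemployment gap = 5.35 - 4.1 = 1.25 points, so output gap = -1.86 × 1.25 = -2.325%.
Since Y = Y* × (1 + gap/100), Y* = 15472/0.97675 ≈ 15840 billion.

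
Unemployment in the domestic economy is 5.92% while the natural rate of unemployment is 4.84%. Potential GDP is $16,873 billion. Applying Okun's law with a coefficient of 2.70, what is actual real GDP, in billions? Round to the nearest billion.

Unemployment gap = 5.92 - 4.84 = 1.08 points, so the output gap is -2.7 × 1.08 = -2.916%.
Actual GDP = 16873 × (1 - 2.916/100) = 16873 × 0.97084 ≈ 16381 billion.

$16,381 billion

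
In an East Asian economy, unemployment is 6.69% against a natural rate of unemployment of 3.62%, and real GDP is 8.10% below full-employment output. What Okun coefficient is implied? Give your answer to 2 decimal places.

Okun's law: output gap = -β × (u - u*).
-8.10 = -β × (6.69 - 3.62) = -β × 3.07, so β = 8.1/3.07 = 2.64.

β ≈ 2.64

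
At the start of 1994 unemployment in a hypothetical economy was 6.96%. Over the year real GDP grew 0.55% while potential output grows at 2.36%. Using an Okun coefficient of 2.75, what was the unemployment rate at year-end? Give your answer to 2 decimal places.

Growth-rate Okun's law: g_Y = g_Y* - β × Δu, so Δu = (g_Y* - g_Y)/β.
Δu = (2.36 - 0.55)/2.75 = 1.81/2.75 = 0.66 percentage points.
Year-end unemployment = 6.96 + 0.66 = 7.62%.

7.62%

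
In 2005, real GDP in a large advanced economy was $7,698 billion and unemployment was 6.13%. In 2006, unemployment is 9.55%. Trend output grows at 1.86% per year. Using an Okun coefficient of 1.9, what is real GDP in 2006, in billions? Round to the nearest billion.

Δu = 9.55 - 6.13 = 3.42 points.
Okun's law (growth form): g_Y = g_Y* - β × Δu = 1.86 - 1.9 × (3.42) = 1.86 - 6.498 = -4.638%.
Real GDP in the next year = 7698 × (1 - 4.638/100) = 7698 × 0.95362 ≈ 7341 billion.

$7,341 billion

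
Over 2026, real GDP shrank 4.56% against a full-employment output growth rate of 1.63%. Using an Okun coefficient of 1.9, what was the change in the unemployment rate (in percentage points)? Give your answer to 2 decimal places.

3.26 percentage points

Growth-rate Okun's law: g_Y = g_Y* - β × Δu, so Δu = (g_Y* - g_Y)/β.
Δu = (1.63 + 4.56)/1.9 = 6.19/1.9 = 3.26 percentage points.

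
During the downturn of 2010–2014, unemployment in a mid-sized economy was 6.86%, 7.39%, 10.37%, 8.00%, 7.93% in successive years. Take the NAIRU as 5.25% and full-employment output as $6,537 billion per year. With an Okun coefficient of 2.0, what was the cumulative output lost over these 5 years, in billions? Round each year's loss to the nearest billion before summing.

Year 2010: gap = -2.0 × (6.86 - 5.25) = -3.22%, loss ≈ 6537 × 3.22/100 ≈ 210.
Year 2011: gap = -2.0 × (7.39 - 5.25) = -4.28%, loss ≈ 6537 × 4.28/100 ≈ 280.
Year 2012: gap = -2.0 × (10.37 - 5.25) = -10.24%, loss ≈ 6537 × 10.24/100 ≈ 669.
Year 2013: gap = -2.0 × (8 - 5.25) = -5.5%, loss ≈ 6537 × 5.5/100 ≈ 360.
Year 2014: gap = -2.0 × (7.93 - 5.25) = -5.36%, loss ≈ 6537 × 5.36/100 ≈ 350.
Total lost output = 210 + 280 + 669 + 360 + 350 = 1869 billion.

$1,869 billion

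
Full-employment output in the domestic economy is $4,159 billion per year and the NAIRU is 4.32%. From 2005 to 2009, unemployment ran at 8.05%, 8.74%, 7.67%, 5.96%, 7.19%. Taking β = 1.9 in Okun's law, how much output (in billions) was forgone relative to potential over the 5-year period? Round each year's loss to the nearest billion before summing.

$1,266 billion

Year 2005: gap = -1.9 × (8.05 - 4.32) = -7.087%, loss ≈ 4159 × 7.087/100 ≈ 295.
Year 2006: gap = -1.9 × (8.74 - 4.32) = -8.398%, loss ≈ 4159 × 8.398/100 ≈ 349.
Year 2007: gap = -1.9 × (7.67 - 4.32) = -6.365%, loss ≈ 4159 × 6.365/100 ≈ 265.
Year 2008: gap = -1.9 × (5.96 - 4.32) = -3.116%, loss ≈ 4159 × 3.116/100 ≈ 130.
Year 2009: gap = -1.9 × (7.19 - 4.32) = -5.453%, loss ≈ 4159 × 5.453/100 ≈ 227.
Total lost output = 295 + 349 + 265 + 130 + 227 = 1266 billion.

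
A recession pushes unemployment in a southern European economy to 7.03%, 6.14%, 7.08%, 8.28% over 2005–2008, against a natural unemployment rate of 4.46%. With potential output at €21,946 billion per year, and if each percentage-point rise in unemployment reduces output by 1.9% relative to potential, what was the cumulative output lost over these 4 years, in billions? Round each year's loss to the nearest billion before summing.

€4,458 billion

Year 2005: gap = -1.9 × (7.03 - 4.46) = -4.883%, loss ≈ 21946 × 4.883/100 ≈ 1072.
Year 2006: gap = -1.9 × (6.14 - 4.46) = -3.192%, loss ≈ 21946 × 3.192/100 ≈ 701.
Year 2007: gap = -1.9 × (7.08 - 4.46) = -4.978%, loss ≈ 21946 × 4.978/100 ≈ 1092.
Year 2008: gap = -1.9 × (8.28 - 4.46) = -7.258%, loss ≈ 21946 × 7.258/100 ≈ 1593.
Total lost output = 1072 + 701 + 1092 + 1593 = 4458 billion.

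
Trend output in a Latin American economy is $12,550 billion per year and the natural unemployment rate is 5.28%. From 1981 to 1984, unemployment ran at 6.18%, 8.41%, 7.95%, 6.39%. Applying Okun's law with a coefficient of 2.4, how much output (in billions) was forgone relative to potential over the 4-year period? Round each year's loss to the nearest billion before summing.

$2,352 billion

Year 1981: gap = -2.4 × (6.18 - 5.28) = -2.16%, loss ≈ 12550 × 2.16/100 ≈ 271.
Year 1982: gap = -2.4 × (8.41 - 5.28) = -7.512%, loss ≈ 12550 × 7.512/100 ≈ 943.
Year 1983: gap = -2.4 × (7.95 - 5.28) = -6.408%, loss ≈ 12550 × 6.408/100 ≈ 804.
Year 1984: gap = -2.4 × (6.39 - 5.28) = -2.664%, loss ≈ 12550 × 2.664/100 ≈ 334.
Total lost output = 271 + 943 + 804 + 334 = 2352 billion.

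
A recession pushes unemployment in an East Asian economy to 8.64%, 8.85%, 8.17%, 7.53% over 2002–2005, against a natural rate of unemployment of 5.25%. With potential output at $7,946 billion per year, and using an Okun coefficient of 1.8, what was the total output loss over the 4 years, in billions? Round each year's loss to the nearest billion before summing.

Year 2002: gap = -1.8 × (8.64 - 5.25) = -6.102%, loss ≈ 7946 × 6.102/100 ≈ 485.
Year 2003: gap = -1.8 × (8.85 - 5.25) = -6.48%, loss ≈ 7946 × 6.48/100 ≈ 515.
Year 2004: gap = -1.8 × (8.17 - 5.25) = -5.256%, loss ≈ 7946 × 5.256/100 ≈ 418.
Year 2005: gap = -1.8 × (7.53 - 5.25) = -4.104%, loss ≈ 7946 × 4.104/100 ≈ 326.
Total lost output = 485 + 515 + 418 + 326 = 1744 billion.

$1,744 billion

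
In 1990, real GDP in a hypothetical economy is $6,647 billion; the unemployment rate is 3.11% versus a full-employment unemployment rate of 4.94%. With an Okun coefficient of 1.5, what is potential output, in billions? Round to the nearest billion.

Unemployment gap = 3.11 - 4.94 = -1.83 points, so output gap = -1.5 × (-1.83) = 2.745%.
Since Y = Y* × (1 + gap/100), Y* = 6647/1.02745 ≈ 6469 billion.

$6,469 billion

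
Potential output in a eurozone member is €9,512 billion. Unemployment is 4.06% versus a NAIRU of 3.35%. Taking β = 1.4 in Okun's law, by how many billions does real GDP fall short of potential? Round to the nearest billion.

Output gap = -1.4 × (4.06 - 3.35) = -1.4 × 0.71 = -0.994%.
Actual GDP ≈ 9512 × 0.99006 ≈ 9417 billion, so the shortfall is 9512 - 9417 = 95 billion.

€95 billion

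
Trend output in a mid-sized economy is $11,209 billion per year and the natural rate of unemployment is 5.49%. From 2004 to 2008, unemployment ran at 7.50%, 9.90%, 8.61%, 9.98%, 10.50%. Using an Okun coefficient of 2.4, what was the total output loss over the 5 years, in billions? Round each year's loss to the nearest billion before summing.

$5,122 billion

Year 2004: gap = -2.4 × (7.5 - 5.49) = -4.824%, loss ≈ 11209 × 4.824/100 ≈ 541.
Year 2005: gap = -2.4 × (9.9 - 5.49) = -10.584%, loss ≈ 11209 × 10.584/100 ≈ 1186.
Year 2006: gap = -2.4 × (8.61 - 5.49) = -7.488%, loss ≈ 11209 × 7.488/100 ≈ 839.
Year 2007: gap = -2.4 × (9.98 - 5.49) = -10.776%, loss ≈ 11209 × 10.776/100 ≈ 1208.
Year 2008: gap = -2.4 × (10.5 - 5.49) = -12.024%, loss ≈ 11209 × 12.024/100 ≈ 1348.
Total lost output = 541 + 1186 + 839 + 1208 + 1348 = 5122 billion.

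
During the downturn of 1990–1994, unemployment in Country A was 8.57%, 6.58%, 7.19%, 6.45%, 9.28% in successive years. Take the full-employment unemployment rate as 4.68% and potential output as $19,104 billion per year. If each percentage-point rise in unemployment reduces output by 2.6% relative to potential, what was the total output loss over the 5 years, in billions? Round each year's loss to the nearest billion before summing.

Year 1990: gap = -2.6 × (8.57 - 4.68) = -10.114%, loss ≈ 19104 × 10.114/100 ≈ 1932.
Year 1991: gap = -2.6 × (6.58 - 4.68) = -4.94%, loss ≈ 19104 × 4.94/100 ≈ 944.
Year 1992: gap = -2.6 × (7.19 - 4.68) = -6.526%, loss ≈ 19104 × 6.526/100 ≈ 1247.
Year 1993: gap = -2.6 × (6.45 - 4.68) = -4.602%, loss ≈ 19104 × 4.602/100 ≈ 879.
Year 1994: gap = -2.6 × (9.28 - 4.68) = -11.96%, loss ≈ 19104 × 11.96/100 ≈ 2285.
Total lost output = 1932 + 944 + 1247 + 879 + 2285 = 7287 billion.

$7,287 billion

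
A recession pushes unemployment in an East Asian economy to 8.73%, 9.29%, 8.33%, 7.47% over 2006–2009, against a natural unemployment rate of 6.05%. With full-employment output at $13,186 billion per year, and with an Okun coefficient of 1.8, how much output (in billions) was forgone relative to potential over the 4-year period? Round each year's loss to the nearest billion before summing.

$2,283 billion

Year 2006: gap = -1.8 × (8.73 - 6.05) = -4.824%, loss ≈ 13186 × 4.824/100 ≈ 636.
Year 2007: gap = -1.8 × (9.29 - 6.05) = -5.832%, loss ≈ 13186 × 5.832/100 ≈ 769.
Year 2008: gap = -1.8 × (8.33 - 6.05) = -4.104%, loss ≈ 13186 × 4.104/100 ≈ 541.
Year 2009: gap = -1.8 × (7.47 - 6.05) = -2.556%, loss ≈ 13186 × 2.556/100 ≈ 337.
Total lost output = 636 + 769 + 541 + 337 = 2283 billion.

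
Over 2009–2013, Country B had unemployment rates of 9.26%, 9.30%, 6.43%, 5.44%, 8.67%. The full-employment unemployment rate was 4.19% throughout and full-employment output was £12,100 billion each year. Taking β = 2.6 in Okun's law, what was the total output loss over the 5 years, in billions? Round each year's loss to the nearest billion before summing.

Year 2009: gap = -2.6 × (9.26 - 4.19) = -13.182%, loss ≈ 12100 × 13.182/100 ≈ 1595.
Year 2010: gap = -2.6 × (9.3 - 4.19) = -13.286%, loss ≈ 12100 × 13.286/100 ≈ 1608.
Year 2011: gap = -2.6 × (6.43 - 4.19) = -5.824%, loss ≈ 12100 × 5.824/100 ≈ 705.
Year 2012: gap = -2.6 × (5.44 - 4.19) = -3.25%, loss ≈ 12100 × 3.25/100 ≈ 393.
Year 2013: gap = -2.6 × (8.67 - 4.19) = -11.648%, loss ≈ 12100 × 11.648/100 ≈ 1409.
Total lost output = 1595 + 1608 + 705 + 393 + 1409 = 5710 billion.

£5,710 billion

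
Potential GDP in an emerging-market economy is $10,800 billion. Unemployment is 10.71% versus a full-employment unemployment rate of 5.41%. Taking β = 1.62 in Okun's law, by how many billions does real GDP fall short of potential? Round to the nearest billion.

Output gap = -1.62 × (10.71 - 5.41) = -1.62 × 5.3 = -8.586%.
Actual GDP ≈ 10800 × 0.91414 ≈ 9873 billion, so the shortfall is 10800 - 9873 = 927 billion.

$927 billion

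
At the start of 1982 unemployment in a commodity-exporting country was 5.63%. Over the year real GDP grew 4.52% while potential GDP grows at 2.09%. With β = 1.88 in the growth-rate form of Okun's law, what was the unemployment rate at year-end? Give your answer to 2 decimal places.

4.34%

Growth-rate Okun's law: g_Y = g_Y* - β × Δu, so Δu = (g_Y* - g_Y)/β.
Δu = (2.09 - 4.52)/1.88 = -2.43/1.88 = -1.29 percentage points.
Year-end unemployment = 5.63 - 1.29 = 4.34%.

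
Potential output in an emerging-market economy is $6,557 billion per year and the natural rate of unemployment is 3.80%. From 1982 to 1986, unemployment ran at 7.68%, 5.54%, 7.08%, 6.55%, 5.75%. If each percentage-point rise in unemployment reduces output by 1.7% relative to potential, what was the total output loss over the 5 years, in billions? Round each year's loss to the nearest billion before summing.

$1,516 billion

Year 1982: gap = -1.7 × (7.68 - 3.8) = -6.596%, loss ≈ 6557 × 6.596/100 ≈ 432.
Year 1983: gap = -1.7 × (5.54 - 3.8) = -2.958%, loss ≈ 6557 × 2.958/100 ≈ 194.
Year 1984: gap = -1.7 × (7.08 - 3.8) = -5.576%, loss ≈ 6557 × 5.576/100 ≈ 366.
Year 1985: gap = -1.7 × (6.55 - 3.8) = -4.675%, loss ≈ 6557 × 4.675/100 ≈ 307.
Year 1986: gap = -1.7 × (5.75 - 3.8) = -3.315%, loss ≈ 6557 × 3.315/100 ≈ 217.
Total lost output = 432 + 194 + 366 + 307 + 217 = 1516 billion.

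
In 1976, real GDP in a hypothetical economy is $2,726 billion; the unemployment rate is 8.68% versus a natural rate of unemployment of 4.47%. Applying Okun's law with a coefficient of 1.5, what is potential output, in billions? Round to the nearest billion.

$2,910 billion

Unemployment gap = 8.68 - 4.47 = 4.21 points, so output gap = -1.5 × 4.21 = -6.315%.
Since Y = Y* × (1 + gap/100), Y* = 2726/0.93685 ≈ 2910 billion.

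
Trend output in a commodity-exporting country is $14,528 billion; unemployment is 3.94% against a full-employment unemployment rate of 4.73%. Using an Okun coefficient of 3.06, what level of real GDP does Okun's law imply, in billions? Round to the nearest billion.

$14,879 billion

Unemployment gap = 3.94 - 4.73 = -0.79 points, so the output gap is -3.06 × (-0.79) = 2.4174%.
Actual GDP = 14528 × (1 + 2.4174/100) = 14528 × 1.024174 ≈ 14879 billion.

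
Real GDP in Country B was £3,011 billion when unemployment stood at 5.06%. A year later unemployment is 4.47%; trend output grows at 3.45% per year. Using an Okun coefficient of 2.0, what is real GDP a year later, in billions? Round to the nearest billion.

£3,150 billion

Δu = 4.47 - 5.06 = -0.59 points.
Okun's law (growth form): g_Y = g_Y* - β × Δu = 3.45 - 2.0 × (-0.59) = 3.45 + 1.18 = 4.63%.
Real GDP in the next year = 3011 × (1 + 4.63/100) = 3011 × 1.0463 ≈ 3150 billion.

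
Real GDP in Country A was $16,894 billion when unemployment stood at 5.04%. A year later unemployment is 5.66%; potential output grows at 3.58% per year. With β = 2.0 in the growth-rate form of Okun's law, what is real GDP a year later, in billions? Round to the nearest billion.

$17,289 billion

Δu = 5.66 - 5.04 = 0.62 points.
Okun's law (growth form): g_Y = g_Y* - β × Δu = 3.58 - 2.0 × (0.62) = 3.58 - 1.24 = 2.34%.
Real GDP in the next year = 16894 × (1 + 2.34/100) = 16894 × 1.0234 ≈ 17289 billion.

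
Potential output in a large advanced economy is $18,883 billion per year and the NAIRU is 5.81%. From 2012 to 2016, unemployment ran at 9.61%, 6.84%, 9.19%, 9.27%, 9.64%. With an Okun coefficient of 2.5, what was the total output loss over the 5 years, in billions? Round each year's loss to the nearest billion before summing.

Year 2012: gap = -2.5 × (9.61 - 5.81) = -9.5%, loss ≈ 18883 × 9.5/100 ≈ 1794.
Year 2013: gap = -2.5 × (6.84 - 5.81) = -2.575%, loss ≈ 18883 × 2.575/100 ≈ 486.
Year 2014: gap = -2.5 × (9.19 - 5.81) = -8.45%, loss ≈ 18883 × 8.45/100 ≈ 1596.
Year 2015: gap = -2.5 × (9.27 - 5.81) = -8.65%, loss ≈ 18883 × 8.65/100 ≈ 1633.
Year 2016: gap = -2.5 × (9.64 - 5.81) = -9.575%, loss ≈ 18883 × 9.575/100 ≈ 1808.
Total lost output = 1794 + 486 + 1596 + 1633 + 1808 = 7317 billion.

$7,317 billion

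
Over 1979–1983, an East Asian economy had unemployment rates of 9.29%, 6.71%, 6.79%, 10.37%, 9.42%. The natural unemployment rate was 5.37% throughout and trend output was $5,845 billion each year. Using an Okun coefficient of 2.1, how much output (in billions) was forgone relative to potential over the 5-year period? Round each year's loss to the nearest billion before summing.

Year 1979: gap = -2.1 × (9.29 - 5.37) = -8.232%, loss ≈ 5845 × 8.232/100 ≈ 481.
Year 1980: gap = -2.1 × (6.71 - 5.37) = -2.814%, loss ≈ 5845 × 2.814/100 ≈ 164.
Year 1981: gap = -2.1 × (6.79 - 5.37) = -2.982%, loss ≈ 5845 × 2.982/100 ≈ 174.
Year 1982: gap = -2.1 × (10.37 - 5.37) = -10.5%, loss ≈ 5845 × 10.5/100 ≈ 614.
Year 1983: gap = -2.1 × (9.42 - 5.37) = -8.505%, loss ≈ 5845 × 8.505/100 ≈ 497.
Total lost output = 481 + 164 + 174 + 614 + 497 = 1930 billion.

$1,930 billion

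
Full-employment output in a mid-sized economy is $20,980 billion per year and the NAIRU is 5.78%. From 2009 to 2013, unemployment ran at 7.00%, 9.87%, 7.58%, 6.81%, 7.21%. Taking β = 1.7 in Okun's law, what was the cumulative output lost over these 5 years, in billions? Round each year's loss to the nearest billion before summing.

$3,413 billion

Year 2009: gap = -1.7 × (7 - 5.78) = -2.074%, loss ≈ 20980 × 2.074/100 ≈ 435.
Year 2010: gap = -1.7 × (9.87 - 5.78) = -6.953%, loss ≈ 20980 × 6.953/100 ≈ 1459.
Year 2011: gap = -1.7 × (7.58 - 5.78) = -3.06%, loss ≈ 20980 × 3.06/100 ≈ 642.
Year 2012: gap = -1.7 × (6.81 - 5.78) = -1.751%, loss ≈ 20980 × 1.751/100 ≈ 367.
Year 2013: gap = -1.7 × (7.21 - 5.78) = -2.431%, loss ≈ 20980 × 2.431/100 ≈ 510.
Total lost output = 435 + 1459 + 642 + 367 + 510 = 3413 billion.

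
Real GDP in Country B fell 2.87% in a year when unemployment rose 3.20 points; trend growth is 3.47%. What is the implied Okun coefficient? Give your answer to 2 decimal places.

β ≈ 1.98

Growth form: g_Y = g_Y* - β × Δu, so β = (g_Y* - g_Y)/Δu.
β = (3.47 + 2.87)/3.20 = 6.34/3.20 = 1.98.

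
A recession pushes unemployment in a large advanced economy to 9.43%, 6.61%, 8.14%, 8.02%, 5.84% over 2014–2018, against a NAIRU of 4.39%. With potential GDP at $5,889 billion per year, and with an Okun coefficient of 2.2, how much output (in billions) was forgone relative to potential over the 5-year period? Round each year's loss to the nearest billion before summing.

$2,085 billion

Year 2014: gap = -2.2 × (9.43 - 4.39) = -11.088%, loss ≈ 5889 × 11.088/100 ≈ 653.
Year 2015: gap = -2.2 × (6.61 - 4.39) = -4.884%, loss ≈ 5889 × 4.884/100 ≈ 288.
Year 2016: gap = -2.2 × (8.14 - 4.39) = -8.25%, loss ≈ 5889 × 8.25/100 ≈ 486.
Year 2017: gap = -2.2 × (8.02 - 4.39) = -7.986%, loss ≈ 5889 × 7.986/100 ≈ 470.
Year 2018: gap = -2.2 × (5.84 - 4.39) = -3.19%, loss ≈ 5889 × 3.19/100 ≈ 188.
Total lost output = 653 + 288 + 486 + 470 + 188 = 2085 billion.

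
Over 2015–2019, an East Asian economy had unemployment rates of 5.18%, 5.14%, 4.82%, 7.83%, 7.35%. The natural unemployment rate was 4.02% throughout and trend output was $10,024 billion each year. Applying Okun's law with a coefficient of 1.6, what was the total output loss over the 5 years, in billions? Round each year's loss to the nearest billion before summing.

$1,639 billion

Year 2015: gap = -1.6 × (5.18 - 4.02) = -1.856%, loss ≈ 10024 × 1.856/100 ≈ 186.
Year 2016: gap = -1.6 × (5.14 - 4.02) = -1.792%, loss ≈ 10024 × 1.792/100 ≈ 180.
Year 2017: gap = -1.6 × (4.82 - 4.02) = -1.28%, loss ≈ 10024 × 1.28/100 ≈ 128.
Year 2018: gap = -1.6 × (7.83 - 4.02) = -6.096%, loss ≈ 10024 × 6.096/100 ≈ 611.
Year 2019: gap = -1.6 × (7.35 - 4.02) = -5.328%, loss ≈ 10024 × 5.328/100 ≈ 534.
Total lost output = 186 + 180 + 128 + 611 + 534 = 1639 billion.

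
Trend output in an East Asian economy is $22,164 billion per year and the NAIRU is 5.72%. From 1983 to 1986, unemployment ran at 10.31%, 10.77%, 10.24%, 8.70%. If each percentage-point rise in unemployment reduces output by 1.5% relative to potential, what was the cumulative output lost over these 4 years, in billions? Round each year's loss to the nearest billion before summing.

$5,699 billion

Year 1983: gap = -1.5 × (10.31 - 5.72) = -6.885%, loss ≈ 22164 × 6.885/100 ≈ 1526.
Year 1984: gap = -1.5 × (10.77 - 5.72) = -7.575%, loss ≈ 22164 × 7.575/100 ≈ 1679.
Year 1985: gap = -1.5 × (10.24 - 5.72) = -6.78%, loss ≈ 22164 × 6.78/100 ≈ 1503.
Year 1986: gap = -1.5 × (8.7 - 5.72) = -4.47%, loss ≈ 22164 × 4.47/100 ≈ 991.
Total lost output = 1526 + 1679 + 1503 + 991 = 5699 billion.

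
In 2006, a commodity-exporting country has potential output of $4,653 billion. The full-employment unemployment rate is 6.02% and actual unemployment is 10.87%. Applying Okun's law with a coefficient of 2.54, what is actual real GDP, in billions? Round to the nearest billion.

Unemployment gap = 10.87 - 6.02 = 4.85 points, so the output gap is -2.54 × 4.85 = -12.319%.
Actual GDP = 4653 × (1 - 12.319/100) = 4653 × 0.87681 ≈ 4080 billion.

$4,080 billion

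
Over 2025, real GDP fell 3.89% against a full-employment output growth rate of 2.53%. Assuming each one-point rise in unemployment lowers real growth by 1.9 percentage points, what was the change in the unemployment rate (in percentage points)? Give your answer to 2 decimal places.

3.38 percentage points

Growth-rate Okun's law: g_Y = g_Y* - β × Δu, so Δu = (g_Y* - g_Y)/β.
Δu = (2.53 + 3.89)/1.9 = 6.42/1.9 = 3.38 percentage points.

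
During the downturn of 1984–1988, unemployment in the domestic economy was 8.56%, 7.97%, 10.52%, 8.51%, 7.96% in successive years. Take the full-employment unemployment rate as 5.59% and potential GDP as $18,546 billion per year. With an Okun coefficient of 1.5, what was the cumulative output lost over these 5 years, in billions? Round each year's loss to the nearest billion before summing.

$4,330 billion

Year 1984: gap = -1.5 × (8.56 - 5.59) = -4.455%, loss ≈ 18546 × 4.455/100 ≈ 826.
Year 1985: gap = -1.5 × (7.97 - 5.59) = -3.57%, loss ≈ 18546 × 3.57/100 ≈ 662.
Year 1986: gap = -1.5 × (10.52 - 5.59) = -7.395%, loss ≈ 18546 × 7.395/100 ≈ 1371.
Year 1987: gap = -1.5 × (8.51 - 5.59) = -4.38%, loss ≈ 18546 × 4.38/100 ≈ 812.
Year 1988: gap = -1.5 × (7.96 - 5.59) = -3.555%, loss ≈ 18546 × 3.555/100 ≈ 659.
Total lost output = 826 + 662 + 1371 + 812 + 659 = 4330 billion.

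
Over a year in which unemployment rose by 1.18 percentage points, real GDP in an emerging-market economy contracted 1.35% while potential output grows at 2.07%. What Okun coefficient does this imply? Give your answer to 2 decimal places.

Growth form: g_Y = g_Y* - β × Δu, so β = (g_Y* - g_Y)/Δu.
β = (2.07 + 1.35)/1.18 = 3.42/1.18 = 2.90.

β ≈ 2.90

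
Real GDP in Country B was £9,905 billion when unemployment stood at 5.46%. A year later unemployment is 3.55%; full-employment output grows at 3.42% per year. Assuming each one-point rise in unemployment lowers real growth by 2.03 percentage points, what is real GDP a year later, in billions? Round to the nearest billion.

Δu = 3.55 - 5.46 = -1.91 points.
Okun's law (growth form): g_Y = g_Y* - β × Δu = 3.42 - 2.03 × (-1.91) = 3.42 + 3.8773 = 7.2973%.
Real GDP in the next year = 9905 × (1 + 7.2973/100) = 9905 × 1.072973 ≈ 10628 billion.

£10,628 billion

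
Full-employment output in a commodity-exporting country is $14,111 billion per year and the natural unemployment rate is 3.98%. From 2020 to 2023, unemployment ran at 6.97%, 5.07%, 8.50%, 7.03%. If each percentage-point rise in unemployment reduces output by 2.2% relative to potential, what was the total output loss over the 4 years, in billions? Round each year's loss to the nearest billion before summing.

$3,616 billion

Year 2020: gap = -2.2 × (6.97 - 3.98) = -6.578%, loss ≈ 14111 × 6.578/100 ≈ 928.
Year 2021: gap = -2.2 × (5.07 - 3.98) = -2.398%, loss ≈ 14111 × 2.398/100 ≈ 338.
Year 2022: gap = -2.2 × (8.5 - 3.98) = -9.944%, loss ≈ 14111 × 9.944/100 ≈ 1403.
Year 2023: gap = -2.2 × (7.03 - 3.98) = -6.71%, loss ≈ 14111 × 6.71/100 ≈ 947.
Total lost output = 928 + 338 + 1403 + 947 = 3616 billion.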